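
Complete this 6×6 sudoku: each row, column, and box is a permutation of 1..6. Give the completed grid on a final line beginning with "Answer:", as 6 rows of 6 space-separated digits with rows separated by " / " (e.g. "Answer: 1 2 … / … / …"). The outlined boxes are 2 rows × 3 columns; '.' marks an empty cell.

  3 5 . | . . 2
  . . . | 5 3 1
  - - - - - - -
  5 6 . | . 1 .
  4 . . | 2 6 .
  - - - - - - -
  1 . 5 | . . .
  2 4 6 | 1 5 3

Step 1. [r1c5∈{4}] only 4 remains possible at r1c5, so r1c5=4.
Step 2. [r4c2∈{1,3}] col 2 places 1 nowhere but r4c2 ⇒ r4c2=1.
Step 3. [r5c6∈{4,6}] in col 6, 6 fits only at r5c6 ⇒ r5c6=6.
Step 4. [r3c3∈{2,3}] row 3 places 2 nowhere but r3c3, so r3c3=2.
Step 5. [r5c4∈{4}] r5c4 is down to just 4, so r5c4=4.
Step 6. [r2c1∈{6}] r2c1 is down to just 6 ⇒ r2c1=6.
Step 7. [r3c6∈{4}] only 4 remains possible at r3c6, so r3c6=4.
Step 8. [r3c4∈{3}] only 3 remains possible at r3c4, so r3c4=3.
Step 9. [r2c3∈{4}] r2c3's peers cover all but 4, so r2c3=4.
Step 10. [r5c5∈{2}] r5c5 is down to just 2. So r5c5=2.
Step 11. [r1c4∈{6}] nothing but 6 survives at r1c4. So r1c4=6.
Step 12. [r4c3∈{3}] r4c3's peers cover all but 3, so r4c3=3.
Step 13. [r1c3∈{1}] nothing but 1 survives at r1c3, so r1c3=1.
Step 14. [r2c2∈{2}] only 2 remains possible at r2c2, so r2c2=2.
Step 15. [r5c2∈{3}] nothing but 3 survives at r5c2, so r5c2=3.
Step 16. [r4c6∈{5}] r4c6's peers cover all but 5, so r4c6=5.

Answer: 3 5 1 6 4 2 / 6 2 4 5 3 1 / 5 6 2 3 1 4 / 4 1 3 2 6 5 / 1 3 5 4 2 6 / 2 4 6 1 5 3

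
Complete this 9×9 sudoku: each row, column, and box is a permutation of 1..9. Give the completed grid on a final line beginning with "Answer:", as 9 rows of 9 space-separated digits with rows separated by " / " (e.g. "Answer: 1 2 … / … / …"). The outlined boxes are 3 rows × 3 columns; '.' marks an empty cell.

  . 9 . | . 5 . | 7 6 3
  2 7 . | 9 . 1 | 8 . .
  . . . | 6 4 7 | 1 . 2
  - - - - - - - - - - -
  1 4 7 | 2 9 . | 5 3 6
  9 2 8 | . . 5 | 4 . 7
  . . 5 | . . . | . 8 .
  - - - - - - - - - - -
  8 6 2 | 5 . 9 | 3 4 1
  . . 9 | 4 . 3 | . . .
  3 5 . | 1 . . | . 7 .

Step 1. [r5c5∈{1,3,6}] in row 5, 6 fits only at r5c5, so r5c5=6.
Step 2. [r8c8∈{2,5}] r8c8 is the only open cell in col 8 admitting 2, so r8c8=2.
Step 3. [r6c2∈{3}] nothing but 3 survives at r6c2 ⇒ r6c2=3.
Step 4. [r9c6∈{2,6,8}] r9c6 is the only open cell in col 6 admitting 6. So r9c6=6.
Step 5. [r9c7∈{9}] r9c7 is down to just 9, so r9c7=9.
Step 6. [r9c3∈{4}] r9c3 has the single candidate 4. So r9c3=4.
Step 7. [r7c5∈{7}] r7c5 is down to just 7, so r7c5=7.
Step 8. [r8c9∈{5,8}] r8c9 is the only open cell in row 8 admitting 5. So r8c9=5.
Step 9. [r2c5∈{3}] only 3 remains possible at r2c5 ⇒ r2c5=3.
Step 10. [r9c5∈{2,8}] 2 has one home in row 9: r9c5. So r9c5=2.
Step 11. [r2c8∈{5}] r2c8's peers cover all but 5 ⇒ r2c8=5.
Step 12. [r1c6∈{2,8}] across row 1, 2 lands solely at r1c6, so r1c6=2.
Step 13. [r6c4∈{7}] r6c4 has the single candidate 7, so r6c4=7.
Step 14. [r6c7∈{2}] r6c7 has the single candidate 2, so r6c7=2.
Step 15. [r3c1∈{5}] nothing but 5 survives at r3c1 ⇒ r3c1=5.
Step 16. [r2c3∈{6}] only 6 remains possible at r2c3 ⇒ r2c3=6.
Step 17. [r8c2∈{1}] only 1 remains possible at r8c2. So r8c2=1.
Step 18. [r6c5∈{1}] r6c5 is down to just 1, so r6c5=1.
Step 19. [r6c1∈{6}] nothing but 6 survives at r6c1, so r6c1=6.
Step 20. [r3c2∈{8}] r3c2 has the single candidate 8 ⇒ r3c2=8.
Step 21. [r2c9∈{4}] r2c9 has the single candidate 4. So r2c9=4.
Step 22. [r9c9∈{8}] r9c9 has the single candidate 8. So r9c9=8.
Step 23. [r4c6∈{8}] only 8 remains possible at r4c6 ⇒ r4c6=8.
Step 24. [r3c3∈{3}] r3c3 has the single candidate 3, so r3c3=3.
Step 25. [r5c4∈{3}] r5c4's peers cover all but 3 ⇒ r5c4=3.
Step 26. [r1c1∈{4}] only 4 remains possible at r1c1 ⇒ r1c1=4.
Step 27. [r6c9∈{9}] r6c9 is down to just 9, so r6c9=9.
Step 28. [r8c1∈{7}] nothing but 7 survives at r8c1 ⇒ r8c1=7.
Step 29. [r8c7∈{6}] only 6 remains possible at r8c7 ⇒ r8c7=6.
Step 30. [r1c3∈{1}] only 1 remains possible at r1c3 ⇒ r1c3=1.
Step 31. [r5c8∈{1}] r5c8 has the single candidate 1. So r5c8=1.
Step 32. [r3c8∈{9}] nothing but 9 survives at r3c8, so r3c8=9.
Step 33. [r1c4∈{8}] r1c4 has the single candidate 8, so r1c4=8.
Step 34. [r6c6∈{4}] r6c6 has the single candidate 4. So r6c6=4.
Step 35. [r8c5∈{8}] r8c5 has the single candidate 8 ⇒ r8c5=8.

Answer: 4 9 1 8 5 2 7 6 3 / 2 7 6 9 3 1 8 5 4 / 5 8 3 6 4 7 1 9 2 / 1 4 7 2 9 8 5 3 6 / 9 2 8 3 6 5 4 1 7 / 6 3 5 7 1 4 2 8 9 / 8 6 2 5 7 9 3 4 1 / 7 1 9 4 8 3 6 2 5 / 3 5 4 1 2 6 9 7 8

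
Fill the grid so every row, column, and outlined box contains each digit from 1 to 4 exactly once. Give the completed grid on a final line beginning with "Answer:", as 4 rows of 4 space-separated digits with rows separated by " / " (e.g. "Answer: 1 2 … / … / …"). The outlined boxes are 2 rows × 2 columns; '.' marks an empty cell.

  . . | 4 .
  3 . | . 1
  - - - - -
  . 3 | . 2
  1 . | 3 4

Step 1. [r4c2∈{2}] r4c2's peers cover all but 2 ⇒ r4c2=2.
Step 2. [r1c1∈{2}] only 2 remains possible at r1c1. So r1c1=2.
Step 3. [r2c2∈{4}] r2c2 is down to just 4 ⇒ r2c2=4.
Step 4. [r2c3∈{2}] r2c3 has the single candidate 2, so r2c3=2.
Step 5. [r1c2∈{1}] r1c2 is down to just 1, so r1c2=1.
Step 6. [r3c3∈{1}] nothing but 1 survives at r3c3 ⇒ r3c3=1.
Step 7. [r1c4∈{3}] nothing but 3 survives at r1c4. So r1c4=3.
Step 8. [r3c1∈{4}] nothing but 4 survives at r3c1. So r3c1=4.

Answer: 2 1 4 3 / 3 4 2 1 / 4 3 1 2 / 1 2 3 4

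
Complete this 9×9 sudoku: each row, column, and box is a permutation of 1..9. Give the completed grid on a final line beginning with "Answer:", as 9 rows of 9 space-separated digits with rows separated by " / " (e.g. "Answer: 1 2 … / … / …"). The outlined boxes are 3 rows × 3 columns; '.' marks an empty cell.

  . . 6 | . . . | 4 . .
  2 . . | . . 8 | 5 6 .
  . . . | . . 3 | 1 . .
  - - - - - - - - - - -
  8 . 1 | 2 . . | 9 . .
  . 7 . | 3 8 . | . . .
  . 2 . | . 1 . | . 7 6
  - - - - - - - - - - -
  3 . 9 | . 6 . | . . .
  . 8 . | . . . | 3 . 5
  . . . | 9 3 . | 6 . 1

Step 1. [r9c8∈{2,4,8}] 8 has one home in row 9: r9c8, so r9c8=8.
Step 2. [r4c2∈{3,4,5,6}] 6 has one home in col 2: r4c2, so r4c2=6.
Step 3. [r1c9∈{2,3,7,8,9}] in row 1, 8 fits only at r1c9, so r1c9=8.
Step 4. [r7c7∈{2,7}] col 7 places 7 nowhere but r7c7, so r7c7=7.
Step 5. [r8c8∈{2,4,9}] row 8 places 9 nowhere but r8c8, so r8c8=9.
Step 6. [r3c8∈{2}] nothing but 2 survives at r3c8. So r3c8=2.
Step 7. [r7c8∈{4}] only 4 remains possible at r7c8 ⇒ r7c8=4.
Step 8. [r5c6∈{4,5,6,9}] 6 has one home in row 5: r5c6. So r5c6=6.
Step 9. [r5c1∈{4,5,9}] in row 5, 9 fits only at r5c1 ⇒ r5c1=9.
Step 10. [r1c8∈{3}] r1c8's peers cover all but 3. So r1c8=3.
Step 11. [r2c2∈{1,3,4,9}] r2c2 is the only open cell in col 2 admitting 3 ⇒ r2c2=3.
Step 12. [r2c4∈{1,4,7}] in row 2, 1 fits only at r2c4, so r2c4=1.
Step 13. [r3c3∈{4,5,7,8}] in row 3, 8 fits only at r3c3. So r3c3=8.
Step 14. [r4c8∈{5}] only 5 remains possible at r4c8 ⇒ r4c8=5.
Step 15. [r5c3∈{4,5}] row 5 places 5 nowhere but r5c3, so r5c3=5.
Step 16. [r6c1∈{4}] r6c1 is down to just 4 ⇒ r6c1=4.
Step 17. [r6c4∈{5}] r6c4's peers cover all but 5. So r6c4=5.
Step 18. [r1c4∈{7}] r1c4 is down to just 7, so r1c4=7.
Step 19. [r8c4∈{4}] nothing but 4 survives at r8c4 ⇒ r8c4=4.
Step 20. [r4c6∈{4,7}] across col 6, 4 lands solely at r4c6. So r4c6=4.
Step 21. [r7c9∈{2}] nothing but 2 survives at r7c9. So r7c9=2.
Step 22. [r8c1∈{1,6,7}] r8c1 is the only open cell in row 8 admitting 6, so r8c1=6.
Step 23. [r8c6∈{1,2,7}] row 8 places 1 nowhere but r8c6. So r8c6=1.
Step 24. [r9c6∈{2,5,7}] col 6 places 7 nowhere but r9c6, so r9c6=7.
Step 25. [r9c1∈{5}] r9c1 has the single candidate 5. So r9c1=5.
Step 26. [r1c6∈{2,5,9}] col 6 places 2 nowhere but r1c6 ⇒ r1c6=2.
Step 27. [r3c1∈{7}] r3c1 is down to just 7, so r3c1=7.
Step 28. [r3c9∈{9}] r3c9's peers cover all but 9 ⇒ r3c9=9.
Step 29. [r2c3∈{4}] r2c3's peers cover all but 4 ⇒ r2c3=4.
Step 30. [r1c2∈{1,5,9}] r1c2 is the only open cell in col 2 admitting 9 ⇒ r1c2=9.
Step 31. [r8c5∈{2}] nothing but 2 survives at r8c5, so r8c5=2.
Step 32. [r3c2∈{5}] r3c2 has the single candidate 5, so r3c2=5.
Step 33. [r6c3∈{3}] r6c3's peers cover all but 3, so r6c3=3.
Step 34. [r9c3∈{2}] r9c3 is down to just 2 ⇒ r9c3=2.
Step 35. [r5c8∈{1}] only 1 remains possible at r5c8 ⇒ r5c8=1.
Step 36. [r5c7∈{2}] nothing but 2 survives at r5c7 ⇒ r5c7=2.
Step 37. [r3c4∈{6}] r3c4's peers cover all but 6. So r3c4=6.
Step 38. [r8c3∈{7}] nothing but 7 survives at r8c3 ⇒ r8c3=7.
Step 39. [r9c2∈{4}] r9c2 is down to just 4. So r9c2=4.
Step 40. [r6c7∈{8}] nothing but 8 survives at r6c7. So r6c7=8.
Step 41. [r4c9∈{3}] r4c9 has the single candidate 3, so r4c9=3.
Step 42. [r2c5∈{9}] nothing but 9 survives at r2c5, so r2c5=9.
Step 43. [r1c5∈{5}] nothing but 5 survives at r1c5 ⇒ r1c5=5.
Step 44. [r7c2∈{1}] only 1 remains possible at r7c2, so r7c2=1.
Step 45. [r5c9∈{4}] r5c9's peers cover all but 4, so r5c9=4.
Step 46. [r3c5∈{4}] r3c5 has the single candidate 4, so r3c5=4.
Step 47. [r1c1∈{1}] r1c1 is down to just 1 ⇒ r1c1=1.
Step 48. [r2c9∈{7}] r2c9 is down to just 7, so r2c9=7.
Step 49. [r7c6∈{5}] nothing but 5 survives at r7c6. So r7c6=5.
Step 50. [r7c4∈{8}] nothing but 8 survives at r7c4. So r7c4=8.
Step 51. [r6c6∈{9}] r6c6 is down to just 9 ⇒ r6c6=9.
Step 52. [r4c5∈{7}] only 7 remains possible at r4c5, so r4c5=7.

Answer: 1 9 6 7 5 2 4 3 8 / 2 3 4 1 9 8 5 6 7 / 7 5 8 6 4 3 1 2 9 / 8 6 1 2 7 4 9 5 3 / 9 7 5 3 8 6 2 1 4 / 4 2 3 5 1 9 8 7 6 / 3 1 9 8 6 5 7 4 2 / 6 8 7 4 2 1 3 9 5 / 5 4 2 9 3 7 6 8 1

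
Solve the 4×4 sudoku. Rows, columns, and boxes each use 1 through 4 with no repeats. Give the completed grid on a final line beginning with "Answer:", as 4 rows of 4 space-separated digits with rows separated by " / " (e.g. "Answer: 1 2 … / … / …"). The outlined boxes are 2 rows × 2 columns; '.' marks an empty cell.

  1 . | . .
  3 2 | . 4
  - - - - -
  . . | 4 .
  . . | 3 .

Step 1. [r3c1∈{2}] r3c1 is down to just 2. So r3c1=2.
Step 2. [r3c4∈{1}] only 1 remains possible at r3c4 ⇒ r3c4=1.
Step 3. [r1c4∈{2,3}] 3 has one home in row 1: r1c4 ⇒ r1c4=3.
Step 4. [r1c2∈{4}] r1c2 is down to just 4, so r1c2=4.
Step 5. [r1c3∈{2}] r1c3 has the single candidate 2, so r1c3=2.
Step 6. [r2c3∈{1}] nothing but 1 survives at r2c3. So r2c3=1.
Step 7. [r4c4∈{2}] r4c4's peers cover all but 2 ⇒ r4c4=2.
Step 8. [r3c2∈{3}] r3c2 is down to just 3 ⇒ r3c2=3.
Step 9. [r4c1∈{4}] only 4 remains possible at r4c1 ⇒ r4c1=4.
Step 10. [r4c2∈{1}] r4c2 is down to just 1 ⇒ r4c2=1.

Answer: 1 4 2 3 / 3 2 1 4 / 2 3 4 1 / 4 1 3 2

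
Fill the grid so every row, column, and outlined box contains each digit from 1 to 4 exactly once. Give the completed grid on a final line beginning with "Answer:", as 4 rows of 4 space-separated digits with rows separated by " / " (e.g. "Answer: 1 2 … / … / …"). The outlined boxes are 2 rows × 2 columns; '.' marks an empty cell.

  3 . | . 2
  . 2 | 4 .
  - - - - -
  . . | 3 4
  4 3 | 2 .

Step 1. [r2c1∈{1}] r2c1's peers cover all but 1 ⇒ r2c1=1.
Step 2. [r4c4∈{1}] r4c4's peers cover all but 1. So r4c4=1.
Step 3. [r3c2∈{1}] nothing but 1 survives at r3c2 ⇒ r3c2=1.
Step 4. [r2c4∈{3}] only 3 remains possible at r2c4, so r2c4=3.
Step 5. [r1c3∈{1}] only 1 remains possible at r1c3, so r1c3=1.
Step 6. [r1c2∈{4}] r1c2 has the single candidate 4. So r1c2=4.
Step 7. [r3c1∈{2}] r3c1's peers cover all but 2 ⇒ r3c1=2.

Answer: 3 4 1 2 / 1 2 4 3 / 2 1 3 4 / 4 3 2 1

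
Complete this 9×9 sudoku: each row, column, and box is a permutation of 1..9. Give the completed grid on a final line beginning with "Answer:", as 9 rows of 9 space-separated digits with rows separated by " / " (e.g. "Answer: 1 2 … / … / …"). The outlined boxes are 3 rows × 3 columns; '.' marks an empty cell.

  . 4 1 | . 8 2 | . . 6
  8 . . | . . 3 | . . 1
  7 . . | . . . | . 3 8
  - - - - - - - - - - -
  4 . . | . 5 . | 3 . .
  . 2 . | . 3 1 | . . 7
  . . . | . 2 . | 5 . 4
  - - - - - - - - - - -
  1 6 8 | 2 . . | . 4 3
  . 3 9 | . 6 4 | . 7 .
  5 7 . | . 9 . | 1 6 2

Step 1. [r4c9∈{9}] r4c9's peers cover all but 9. So r4c9=9.
Step 2. [r5c4∈{4,6,8,9}] in row 5, 4 fits only at r5c4, so r5c4=4.
Step 3. [r5c1∈{6,9}] 9 has one home in row 5: r5c1, so r5c1=9.
Step 4. [r6c1∈{3,6}] 6 has one home in col 1: r6c1, so r6c1=6.
Step 5. [r9c6∈{8}] nothing but 8 survives at r9c6 ⇒ r9c6=8.
Step 6. [r4c3∈{7}] nothing but 7 survives at r4c3 ⇒ r4c3=7.
Step 7. [r5c8∈{8}] nothing but 8 survives at r5c8 ⇒ r5c8=8.
Step 8. [r7c6∈{5,7}] row 7 places 5 nowhere but r7c6. So r7c6=5.
Step 9. [r7c7∈{9}] r7c7's peers cover all but 9. So r7c7=9.
Step 10. [r3c5∈{1,4}] 1 has one home in col 5: r3c5. So r3c5=1.
Step 11. [r2c5∈{4,7}] r2c5 is the only open cell in col 5 admitting 4, so r2c5=4.
Step 12. [r6c8∈{1}] only 1 remains possible at r6c8, so r6c8=1.
Step 13. [r6c6∈{7,9}] 7 has one home in col 6: r6c6. So r6c6=7.
Step 14. [r3c6∈{6,9}] across col 6, 9 lands solely at r3c6. So r3c6=9.
Step 15. [r3c2∈{5}] r3c2 has the single candidate 5, so r3c2=5.
Step 16. [r3c4∈{6}] r3c4's peers cover all but 6. So r3c4=6.
Step 17. [r6c2∈{8}] r6c2 has the single candidate 8. So r6c2=8.
Step 18. [r1c7∈{7}] only 7 remains possible at r1c7 ⇒ r1c7=7.
Step 19. [r2c7∈{2}] nothing but 2 survives at r2c7. So r2c7=2.
Step 20. [r1c4∈{5}] r1c4 has the single candidate 5. So r1c4=5.
Step 21. [r2c2∈{9}] r2c2 is down to just 9. So r2c2=9.
Step 22. [r3c3∈{2}] nothing but 2 survives at r3c3, so r3c3=2.
Step 23. [r8c4∈{1}] r8c4's peers cover all but 1. So r8c4=1.
Step 24. [r6c3∈{3}] nothing but 3 survives at r6c3. So r6c3=3.
Step 25. [r4c6∈{6}] r4c6 has the single candidate 6. So r4c6=6.
Step 26. [r8c9∈{5}] nothing but 5 survives at r8c9 ⇒ r8c9=5.
Step 27. [r4c2∈{1}] r4c2's peers cover all but 1. So r4c2=1.
Step 28. [r6c4∈{9}] r6c4's peers cover all but 9. So r6c4=9.
Step 29. [r8c1∈{2}] nothing but 2 survives at r8c1. So r8c1=2.
Step 30. [r9c4∈{3}] nothing but 3 survives at r9c4, so r9c4=3.
Step 31. [r5c7∈{6}] r5c7 is down to just 6. So r5c7=6.
Step 32. [r1c1∈{3}] r1c1's peers cover all but 3. So r1c1=3.
Step 33. [r4c8∈{2}] r4c8 is down to just 2 ⇒ r4c8=2.
Step 34. [r7c5∈{7}] r7c5 is down to just 7, so r7c5=7.
Step 35. [r3c7∈{4}] r3c7 is down to just 4 ⇒ r3c7=4.
Step 36. [r2c8∈{5}] r2c8 has the single candidate 5. So r2c8=5.
Step 37. [r8c7∈{8}] only 8 remains possible at r8c7. So r8c7=8.
Step 38. [r5c3∈{5}] nothing but 5 survives at r5c3 ⇒ r5c3=5.
Step 39. [r4c4∈{8}] r4c4 has the single candidate 8 ⇒ r4c4=8.
Step 40. [r9c3∈{4}] r9c3 is down to just 4, so r9c3=4.
Step 41. [r2c3∈{6}] r2c3 is down to just 6 ⇒ r2c3=6.
Step 42. [r1c8∈{9}] r1c8 has the single candidate 9 ⇒ r1c8=9.
Step 43. [r2c4∈{7}] only 7 remains possible at r2c4 ⇒ r2c4=7.

Answer: 3 4 1 5 8 2 7 9 6 / 8 9 6 7 4 3 2 5 1 / 7 5 2 6 1 9 4 3 8 / 4 1 7 8 5 6 3 2 9 / 9 2 5 4 3 1 6 8 7 / 6 8 3 9 2 7 5 1 4 / 1 6 8 2 7 5 9 4 3 / 2 3 9 1 6 4 8 7 5 / 5 7 4 3 9 8 1 6 2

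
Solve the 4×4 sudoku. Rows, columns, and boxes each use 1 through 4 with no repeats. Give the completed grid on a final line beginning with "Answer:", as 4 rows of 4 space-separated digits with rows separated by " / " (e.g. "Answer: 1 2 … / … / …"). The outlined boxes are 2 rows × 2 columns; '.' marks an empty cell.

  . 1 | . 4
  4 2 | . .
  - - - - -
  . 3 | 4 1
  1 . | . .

Step 1. [r2c4∈{3}] r2c4 has the single candidate 3, so r2c4=3.
Step 2. [r1c3∈{2}] r1c3 has the single candidate 2. So r1c3=2.
Step 3. [r3c1∈{2}] r3c1's peers cover all but 2 ⇒ r3c1=2.
Step 4. [r4c2∈{4}] r4c2's peers cover all but 4. So r4c2=4.
Step 5. [r2c3∈{1}] only 1 remains possible at r2c3, so r2c3=1.
Step 6. [r4c3∈{3}] only 3 remains possible at r4c3. So r4c3=3.
Step 7. [r1c1∈{3}] r1c1 is down to just 3 ⇒ r1c1=3.
Step 8. [r4c4∈{2}] r4c4 is down to just 2, so r4c4=2.

Answer: 3 1 2 4 / 4 2 1 3 / 2 3 4 1 / 1 4 3 2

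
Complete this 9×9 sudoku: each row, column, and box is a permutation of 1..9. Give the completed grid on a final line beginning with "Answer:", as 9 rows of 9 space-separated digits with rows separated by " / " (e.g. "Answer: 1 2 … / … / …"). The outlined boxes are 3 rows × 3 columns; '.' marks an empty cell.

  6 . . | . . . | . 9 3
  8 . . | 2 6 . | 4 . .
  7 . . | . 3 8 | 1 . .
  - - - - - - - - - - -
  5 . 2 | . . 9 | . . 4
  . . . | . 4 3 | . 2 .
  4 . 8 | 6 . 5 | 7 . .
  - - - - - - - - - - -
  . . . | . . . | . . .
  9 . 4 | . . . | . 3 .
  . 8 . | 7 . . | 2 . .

Step 1. [r5c1∈{1}] only 1 remains possible at r5c1, so r5c1=1.
Step 2. [r7c4∈{1,3,4,5,8,9}] col 4 places 3 nowhere but r7c4, so r7c4=3.
Step 3. [r1c2∈{1,2,4,5}] 2 has one home in row 1: r1c2. So r1c2=2.
Step 4. [r1c7∈{5,8}] across row 1, 8 lands solely at r1c7, so r1c7=8.
Step 5. [r6c8∈{1}] r6c8 is down to just 1 ⇒ r6c8=1.
Step 6. [r6c9∈{9}] only 9 remains possible at r6c9. So r6c9=9.
Step 7. [r3c4∈{4,5,9}] r3c4 is the only open cell in col 4 admitting 9, so r3c4=9.
Step 8. [r3c3∈{5}] nothing but 5 survives at r3c3, so r3c3=5.
Step 9. [r1c3∈{1}] nothing but 1 survives at r1c3, so r1c3=1.
Step 10. [r3c8∈{6}] only 6 remains possible at r3c8 ⇒ r3c8=6.
Step 11. [r4c8∈{8}] r4c8 is down to just 8. So r4c8=8.
Step 12. [r2c6∈{1,7}] in row 2, 1 fits only at r2c6 ⇒ r2c6=1.
Step 13. [r4c5∈{1,7}] r4c5 is the only open cell in box 5 admitting 7, so r4c5=7.
Step 14. [r1c5∈{5}] nothing but 5 survives at r1c5 ⇒ r1c5=5.
Step 15. [r8c4∈{1,5,8}] col 4 places 5 nowhere but r8c4, so r8c4=5.
Step 16. [r8c7∈{6}] only 6 remains possible at r8c7, so r8c7=6.
Step 17. [r7c2∈{1,5,6,7}] col 2 places 5 nowhere but r7c2, so r7c2=5.
Step 18. [r8c2∈{1,7}] col 2 places 1 nowhere but r8c2, so r8c2=1.
Step 19. [r7c3∈{6,7}] box 7 places 7 nowhere but r7c3. So r7c3=7.
Step 20. [r4c2∈{3,6}] across row 4, 6 lands solely at r4c2 ⇒ r4c2=6.
Step 21. [r8c6∈{2}] r8c6 has the single candidate 2 ⇒ r8c6=2.
Step 22. [r7c8∈{4}] r7c8's peers cover all but 4, so r7c8=4.
Step 23. [r9c6∈{4,6}] row 9 places 4 nowhere but r9c6 ⇒ r9c6=4.
Step 24. [r5c3∈{9}] only 9 remains possible at r5c3 ⇒ r5c3=9.
Step 25. [r2c8∈{5,7}] 7 has one home in col 8: r2c8. So r2c8=7.
Step 26. [r8c5∈{8}] only 8 remains possible at r8c5 ⇒ r8c5=8.
Step 27. [r2c9∈{5}] r2c9 has the single candidate 5, so r2c9=5.
Step 28. [r2c3∈{3}] nothing but 3 survives at r2c3. So r2c3=3.
Step 29. [r9c9∈{1}] r9c9's peers cover all but 1. So r9c9=1.
Step 30. [r7c5∈{1,9}] r7c5 is the only open cell in row 7 admitting 1, so r7c5=1.
Step 31. [r9c1∈{3}] r9c1 is down to just 3 ⇒ r9c1=3.
Step 32. [r7c1∈{2}] only 2 remains possible at r7c1. So r7c1=2.
Step 33. [r5c4∈{8}] only 8 remains possible at r5c4, so r5c4=8.
Step 34. [r5c7∈{5}] r5c7 is down to just 5, so r5c7=5.
Step 35. [r6c5∈{2}] r6c5 is down to just 2, so r6c5=2.
Step 36. [r5c9∈{6}] r5c9's peers cover all but 6. So r5c9=6.
Step 37. [r1c4∈{4}] only 4 remains possible at r1c4 ⇒ r1c4=4.
Step 38. [r7c7∈{9}] nothing but 9 survives at r7c7, so r7c7=9.
Step 39. [r6c2∈{3}] only 3 remains possible at r6c2 ⇒ r6c2=3.
Step 40. [r8c9∈{7}] only 7 remains possible at r8c9. So r8c9=7.
Step 41. [r2c2∈{9}] only 9 remains possible at r2c2 ⇒ r2c2=9.
Step 42. [r5c2∈{7}] r5c2's peers cover all but 7 ⇒ r5c2=7.
Step 43. [r4c7∈{3}] only 3 remains possible at r4c7, so r4c7=3.
Step 44. [r4c4∈{1}] only 1 remains possible at r4c4 ⇒ r4c4=1.
Step 45. [r7c6∈{6}] r7c6's peers cover all but 6 ⇒ r7c6=6.
Step 46. [r3c2∈{4}] r3c2's peers cover all but 4 ⇒ r3c2=4.
Step 47. [r7c9∈{8}] nothing but 8 survives at r7c9, so r7c9=8.
Step 48. [r9c5∈{9}] only 9 remains possible at r9c5, so r9c5=9.
Step 49. [r9c3∈{6}] only 6 remains possible at r9c3 ⇒ r9c3=6.
Step 50. [r9c8∈{5}] r9c8 has the single candidate 5, so r9c8=5.
Step 51. [r3c9∈{2}] r3c9 has the single candidate 2. So r3c9=2.
Step 52. [r1c6∈{7}] only 7 remains possible at r1c6, so r1c6=7.

Answer: 6 2 1 4 5 7 8 9 3 / 8 9 3 2 6 1 4 7 5 / 7 4 5 9 3 8 1 6 2 / 5 6 2 1 7 9 3 8 4 / 1 7 9 8 4 3 5 2 6 / 4 3 8 6 2 5 7 1 9 / 2 5 7 3 1 6 9 4 8 / 9 1 4 5 8 2 6 3 7 / 3 8 6 7 9 4 2 5 1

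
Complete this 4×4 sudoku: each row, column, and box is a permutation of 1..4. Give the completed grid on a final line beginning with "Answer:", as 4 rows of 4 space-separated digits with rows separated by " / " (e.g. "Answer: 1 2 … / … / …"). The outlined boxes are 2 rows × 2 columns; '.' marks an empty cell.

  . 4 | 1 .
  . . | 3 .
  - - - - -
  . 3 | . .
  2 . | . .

Step 1. [r4c3∈{4}] r4c3 is down to just 4. So r4c3=4.
Step 2. [r4c2∈{1}] r4c2's peers cover all but 1 ⇒ r4c2=1.
Step 3. [r1c4∈{2}] r1c4's peers cover all but 2, so r1c4=2.
Step 4. [r3c4∈{1}] r3c4 is down to just 1. So r3c4=1.
Step 5. [r4c4∈{3}] only 3 remains possible at r4c4, so r4c4=3.
Step 6. [r2c2∈{2}] r2c2 has the single candidate 2 ⇒ r2c2=2.
Step 7. [r1c1∈{3}] r1c1 is down to just 3 ⇒ r1c1=3.
Step 8. [r2c4∈{4}] r2c4's peers cover all but 4, so r2c4=4.
Step 9. [r3c3∈{2}] r3c3 has the single candidate 2 ⇒ r3c3=2.
Step 10. [r2c1∈{1}] r2c1 is down to just 1 ⇒ r2c1=1.
Step 11. [r3c1∈{4}] r3c1 is down to just 4. So r3c1=4.

Answer: 3 4 1 2 / 1 2 3 4 / 4 3 2 1 / 2 1 4 3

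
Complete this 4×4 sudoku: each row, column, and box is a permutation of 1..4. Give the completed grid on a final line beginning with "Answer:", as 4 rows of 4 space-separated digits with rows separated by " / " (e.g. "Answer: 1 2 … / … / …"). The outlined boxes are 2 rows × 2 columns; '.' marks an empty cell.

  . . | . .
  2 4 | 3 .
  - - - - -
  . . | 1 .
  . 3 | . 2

Step 1. [r4c3∈{4}] r4c3 has the single candidate 4. So r4c3=4.
Step 2. [r1c2∈{1}] r1c2 has the single candidate 1 ⇒ r1c2=1.
Step 3. [r3c2∈{2}] only 2 remains possible at r3c2, so r3c2=2.
Step 4. [r3c1∈{4}] nothing but 4 survives at r3c1. So r3c1=4.
Step 5. [r2c4∈{1}] only 1 remains possible at r2c4 ⇒ r2c4=1.
Step 6. [r1c1∈{3}] r1c1 is down to just 3, so r1c1=3.
Step 7. [r3c4∈{3}] r3c4's peers cover all but 3 ⇒ r3c4=3.
Step 8. [r4c1∈{1}] r4c1's peers cover all but 1. So r4c1=1.
Step 9. [r1c4∈{4}] r1c4 has the single candidate 4 ⇒ r1c4=4.
Step 10. [r1c3∈{2}] r1c3 has the single candidate 2 ⇒ r1c3=2.

Answer: 3 1 2 4 / 2 4 3 1 / 4 2 1 3 / 1 3 4 2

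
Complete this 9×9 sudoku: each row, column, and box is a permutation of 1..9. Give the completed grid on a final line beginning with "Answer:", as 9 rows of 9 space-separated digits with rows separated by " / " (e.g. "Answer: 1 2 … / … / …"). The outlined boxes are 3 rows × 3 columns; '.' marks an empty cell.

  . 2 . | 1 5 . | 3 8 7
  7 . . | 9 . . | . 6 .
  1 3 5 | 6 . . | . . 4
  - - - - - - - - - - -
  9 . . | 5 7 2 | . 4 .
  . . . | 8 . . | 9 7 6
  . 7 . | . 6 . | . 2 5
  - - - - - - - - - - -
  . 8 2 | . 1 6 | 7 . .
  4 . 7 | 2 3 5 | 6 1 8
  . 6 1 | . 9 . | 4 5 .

Step 1. [r5c5∈{4}] r5c5's peers cover all but 4 ⇒ r5c5=4.
Step 2. [r2c3∈{4,8}] box 1 places 8 nowhere but r2c3, so r2c3=8.
Step 3. [r5c3∈{3}] r5c3 has the single candidate 3. So r5c3=3.
Step 4. [r7c8∈{3,9}] in col 8, 3 fits only at r7c8, so r7c8=3.
Step 5. [r3c7∈{2}] r3c7 has the single candidate 2 ⇒ r3c7=2.
Step 6. [r4c2∈{1}] nothing but 1 survives at r4c2, so r4c2=1.
Step 7. [r6c7∈{1,8}] r6c7 is the only open cell in box 6 admitting 1 ⇒ r6c7=1.
Step 8. [r3c6∈{7,8}] 7 has one home in row 3: r3c6 ⇒ r3c6=7.
Step 9. [r1c3∈{4,6,9}] across row 1, 9 lands solely at r1c3 ⇒ r1c3=9.
Step 10. [r2c6∈{3,4}] r2c6 is the only open cell in row 2 admitting 3 ⇒ r2c6=3.
Step 11. [r5c1∈{2,5}] across row 5, 2 lands solely at r5c1. So r5c1=2.
Step 12. [r4c7∈{8}] nothing but 8 survives at r4c7 ⇒ r4c7=8.
Step 13. [r6c3∈{4}] r6c3 has the single candidate 4. So r6c3=4.
Step 14. [r2c5∈{2}] r2c5's peers cover all but 2, so r2c5=2.
Step 15. [r4c9∈{3}] r4c9 is down to just 3 ⇒ r4c9=3.
Step 16. [r3c5∈{8}] r3c5's peers cover all but 8 ⇒ r3c5=8.
Step 17. [r6c1∈{8}] r6c1 has the single candidate 8. So r6c1=8.
Step 18. [r9c6∈{8}] r9c6 is down to just 8 ⇒ r9c6=8.
Step 19. [r8c2∈{9}] r8c2's peers cover all but 9, so r8c2=9.
Step 20. [r4c3∈{6}] r4c3's peers cover all but 6, so r4c3=6.
Step 21. [r2c2∈{4}] r2c2 is down to just 4, so r2c2=4.
Step 22. [r1c6∈{4}] only 4 remains possible at r1c6 ⇒ r1c6=4.
Step 23. [r3c8∈{9}] r3c8 is down to just 9, so r3c8=9.
Step 24. [r6c6∈{9}] r6c6 has the single candidate 9 ⇒ r6c6=9.
Step 25. [r6c4∈{3}] r6c4's peers cover all but 3, so r6c4=3.
Step 26. [r7c1∈{5}] only 5 remains possible at r7c1 ⇒ r7c1=5.
Step 27. [r9c1∈{3}] only 3 remains possible at r9c1. So r9c1=3.
Step 28. [r7c9∈{9}] r7c9 has the single candidate 9 ⇒ r7c9=9.
Step 29. [r9c9∈{2}] only 2 remains possible at r9c9, so r9c9=2.
Step 30. [r1c1∈{6}] nothing but 6 survives at r1c1. So r1c1=6.
Step 31. [r9c4∈{7}] r9c4 is down to just 7, so r9c4=7.
Step 32. [r2c7∈{5}] r2c7 is down to just 5, so r2c7=5.
Step 33. [r5c6∈{1}] r5c6 has the single candidate 1. So r5c6=1.
Step 34. [r7c4∈{4}] r7c4 has the single candidate 4. So r7c4=4.
Step 35. [r2c9∈{1}] r2c9's peers cover all but 1, so r2c9=1.
Step 36. [r5c2∈{5}] only 5 remains possible at r5c2, so r5c2=5.

Answer: 6 2 9 1 5 4 3 8 7 / 7 4 8 9 2 3 5 6 1 / 1 3 5 6 8 7 2 9 4 / 9 1 6 5 7 2 8 4 3 / 2 5 3 8 4 1 9 7 6 / 8 7 4 3 6 9 1 2 5 / 5 8 2 4 1 6 7 3 9 / 4 9 7 2 3 5 6 1 8 / 3 6 1 7 9 8 4 5 2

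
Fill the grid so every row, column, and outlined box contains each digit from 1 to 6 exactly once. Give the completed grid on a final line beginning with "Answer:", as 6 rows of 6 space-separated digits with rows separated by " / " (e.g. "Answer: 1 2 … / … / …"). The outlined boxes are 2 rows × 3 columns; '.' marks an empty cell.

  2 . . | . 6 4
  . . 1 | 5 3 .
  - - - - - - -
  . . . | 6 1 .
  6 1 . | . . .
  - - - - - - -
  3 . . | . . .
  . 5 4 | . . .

Step 1. [r6c5∈{2}] r6c5 has the single candidate 2, so r6c5=2.
Step 2. [r4c4∈{2,3,4}] r4c4 is the only open cell in col 4 admitting 2. So r4c4=2.
Step 3. [r3c1∈{4,5}] across col 1, 5 lands solely at r3c1 ⇒ r3c1=5.
Step 4. [r3c6∈{3}] r3c6 has the single candidate 3, so r3c6=3.
Step 5. [r5c3∈{2,6}] 6 has one home in col 3: r5c3. So r5c3=6.
Step 6. [r4c6∈{5}] r4c6's peers cover all but 5. So r4c6=5.
Step 7. [r5c6∈{1}] nothing but 1 survives at r5c6. So r5c6=1.
Step 8. [r3c2∈{2,4}] 4 has one home in row 3: r3c2 ⇒ r3c2=4.
Step 9. [r5c4∈{4}] r5c4 is down to just 4, so r5c4=4.
Step 10. [r1c3∈{3,5}] across row 1, 5 lands solely at r1c3 ⇒ r1c3=5.
Step 11. [r5c2∈{2}] nothing but 2 survives at r5c2. So r5c2=2.
Step 12. [r6c6∈{6}] r6c6 is down to just 6. So r6c6=6.
Step 13. [r6c1∈{1}] r6c1 is down to just 1 ⇒ r6c1=1.
Step 14. [r3c3∈{2}] nothing but 2 survives at r3c3. So r3c3=2.
Step 15. [r2c1∈{4}] r2c1's peers cover all but 4, so r2c1=4.
Step 16. [r4c5∈{4}] only 4 remains possible at r4c5, so r4c5=4.
Step 17. [r4c3∈{3}] r4c3 is down to just 3, so r4c3=3.
Step 18. [r5c5∈{5}] nothing but 5 survives at r5c5 ⇒ r5c5=5.
Step 19. [r1c2∈{3}] only 3 remains possible at r1c2 ⇒ r1c2=3.
Step 20. [r1c4∈{1}] only 1 remains possible at r1c4, so r1c4=1.
Step 21. [r6c4∈{3}] only 3 remains possible at r6c4, so r6c4=3.
Step 22. [r2c6∈{2}] r2c6's peers cover all but 2. So r2c6=2.
Step 23. [r2c2∈{6}] only 6 remains possible at r2c2, so r2c2=6.

Answer: 2 3 5 1 6 4 / 4 6 1 5 3 2 / 5 4 2 6 1 3 / 6 1 3 2 4 5 / 3 2 6 4 5 1 / 1 5 4 3 2 6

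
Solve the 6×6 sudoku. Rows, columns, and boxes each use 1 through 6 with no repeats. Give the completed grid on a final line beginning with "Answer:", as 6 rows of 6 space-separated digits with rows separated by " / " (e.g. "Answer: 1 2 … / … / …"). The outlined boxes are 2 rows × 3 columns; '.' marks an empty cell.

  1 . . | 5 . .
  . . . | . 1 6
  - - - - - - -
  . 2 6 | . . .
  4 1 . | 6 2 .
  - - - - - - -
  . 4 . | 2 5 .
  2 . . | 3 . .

Step 1. [r2c4∈{4}] r2c4 is down to just 4. So r2c4=4.
Step 2. [r1c5∈{3}] nothing but 3 survives at r1c5. So r1c5=3.
Step 3. [r2c3∈{2,3,5}] across row 2, 2 lands solely at r2c3, so r2c3=2.
Step 4. [r5c6∈{1}] r5c6 is down to just 1. So r5c6=1.
Step 5. [r5c3∈{3}] r5c3's peers cover all but 3 ⇒ r5c3=3.
Step 6. [r3c1∈{3,5}] in box 3, 3 fits only at r3c1 ⇒ r3c1=3.
Step 7. [r3c6∈{4,5}] r3c6 is the only open cell in row 3 admitting 5. So r3c6=5.
Step 8. [r6c5∈{4,6}] across col 5, 6 lands solely at r6c5, so r6c5=6.
Step 9. [r6c2∈{5}] r6c2's peers cover all but 5 ⇒ r6c2=5.
Step 10. [r3c5∈{4}] r3c5 is down to just 4. So r3c5=4.
Step 11. [r1c2∈{6}] nothing but 6 survives at r1c2. So r1c2=6.
Step 12. [r1c3∈{4}] r1c3 has the single candidate 4, so r1c3=4.
Step 13. [r2c1∈{5}] r2c1's peers cover all but 5. So r2c1=5.
Step 14. [r1c6∈{2}] r1c6's peers cover all but 2, so r1c6=2.
Step 15. [r4c6∈{3}] r4c6's peers cover all but 3. So r4c6=3.
Step 16. [r3c4∈{1}] only 1 remains possible at r3c4, so r3c4=1.
Step 17. [r6c3∈{1}] r6c3's peers cover all but 1 ⇒ r6c3=1.
Step 18. [r2c2∈{3}] only 3 remains possible at r2c2 ⇒ r2c2=3.
Step 19. [r4c3∈{5}] only 5 remains possible at r4c3 ⇒ r4c3=5.
Step 20. [r6c6∈{4}] r6c6 has the single candidate 4, so r6c6=4.
Step 21. [r5c1∈{6}] nothing but 6 survives at r5c1. So r5c1=6.

Answer: 1 6 4 5 3 2 / 5 3 2 4 1 6 / 3 2 6 1 4 5 / 4 1 5 6 2 3 / 6 4 3 2 5 1 / 2 5 1 3 6 4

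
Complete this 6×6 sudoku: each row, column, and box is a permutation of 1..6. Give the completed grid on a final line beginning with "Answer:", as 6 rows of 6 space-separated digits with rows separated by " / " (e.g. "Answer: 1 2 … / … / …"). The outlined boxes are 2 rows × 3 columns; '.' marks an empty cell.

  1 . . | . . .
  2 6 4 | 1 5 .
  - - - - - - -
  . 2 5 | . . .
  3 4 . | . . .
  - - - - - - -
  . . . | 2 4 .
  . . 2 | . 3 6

Step 1. [r5c6∈{1,5}] 1 has one home in box 6: r5c6 ⇒ r5c6=1.
Step 2. [r3c1∈{6}] r3c1 is down to just 6. So r3c1=6.
Step 3. [r1c3∈{3}] r1c3 has the single candidate 3. So r1c3=3.
Step 4. [r5c1∈{5}] only 5 remains possible at r5c1, so r5c1=5.
Step 5. [r3c4∈{3,4}] 3 has one home in col 4: r3c4. So r3c4=3.
Step 6. [r1c4∈{4,6}] across col 4, 4 lands solely at r1c4 ⇒ r1c4=4.
Step 7. [r1c5∈{2,6}] across row 1, 6 lands solely at r1c5 ⇒ r1c5=6.
Step 8. [r4c5∈{1,2}] across col 5, 2 lands solely at r4c5, so r4c5=2.
Step 9. [r4c6∈{5}] r4c6's peers cover all but 5. So r4c6=5.
Step 10. [r5c2∈{3}] r5c2 is down to just 3. So r5c2=3.
Step 11. [r6c1∈{4}] r6c1's peers cover all but 4. So r6c1=4.
Step 12. [r4c3∈{1}] r4c3 is down to just 1, so r4c3=1.
Step 13. [r5c3∈{6}] nothing but 6 survives at r5c3 ⇒ r5c3=6.
Step 14. [r3c5∈{1}] r3c5 is down to just 1 ⇒ r3c5=1.
Step 15. [r6c2∈{1}] r6c2's peers cover all but 1. So r6c2=1.
Step 16. [r6c4∈{5}] r6c4 has the single candidate 5 ⇒ r6c4=5.
Step 17. [r1c6∈{2}] r1c6 has the single candidate 2 ⇒ r1c6=2.
Step 18. [r3c6∈{4}] r3c6 is down to just 4. So r3c6=4.
Step 19. [r4c4∈{6}] r4c4 has the single candidate 6 ⇒ r4c4=6.
Step 20. [r1c2∈{5}] r1c2 is down to just 5. So r1c2=5.
Step 21. [r2c6∈{3}] r2c6 is down to just 3, so r2c6=3.

Answer: 1 5 3 4 6 2 / 2 6 4 1 5 3 / 6 2 5 3 1 4 / 3 4 1 6 2 5 / 5 3 6 2 4 1 / 4 1 2 5 3 6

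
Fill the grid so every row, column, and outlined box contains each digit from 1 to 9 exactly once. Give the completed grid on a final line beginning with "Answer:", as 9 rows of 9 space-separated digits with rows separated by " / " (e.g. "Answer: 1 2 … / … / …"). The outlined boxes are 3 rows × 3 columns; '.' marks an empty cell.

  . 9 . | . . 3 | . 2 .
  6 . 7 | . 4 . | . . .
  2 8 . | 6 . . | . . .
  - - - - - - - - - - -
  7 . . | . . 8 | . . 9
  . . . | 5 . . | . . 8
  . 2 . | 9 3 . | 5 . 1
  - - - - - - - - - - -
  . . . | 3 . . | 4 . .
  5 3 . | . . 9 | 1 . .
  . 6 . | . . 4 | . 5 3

Step 1. [r3c3∈{1,3,4,5}] 3 has one home in box 1: r3c3 ⇒ r3c3=3.
Step 2. [r8c3∈{2,4,8}] across row 8, 4 lands solely at r8c3. So r8c3=4.
Step 3. [r7c2∈{1,7}] across col 2, 7 lands solely at r7c2. So r7c2=7.
Step 4. [r3c5∈{1,5,7,9}] r3c5 is the only open cell in col 5 admitting 9 ⇒ r3c5=9.
Step 5. [r3c7∈{7}] only 7 remains possible at r3c7. So r3c7=7.
Step 6. [r5c1∈{1,3,4,9}] in col 1, 3 fits only at r5c1, so r5c1=3.
Step 7. [r8c9∈{2,6,7}] col 9 places 7 nowhere but r8c9. So r8c9=7.
Step 8. [r7c9∈{2,6}] r7c9 is the only open cell in col 9 admitting 2. So r7c9=2.
Step 9. [r9c3∈{1,2,8,9}] across col 3, 2 lands solely at r9c3 ⇒ r9c3=2.
Step 10. [r4c4∈{1,2,4}] r4c4 is the only open cell in col 4 admitting 4. So r4c4=4.
Step 11. [r2c9∈{5}] only 5 remains possible at r2c9. So r2c9=5.
Step 12. [r2c2∈{1}] r2c2's peers cover all but 1. So r2c2=1.
Step 13. [r5c3∈{1,6,9}] in row 5, 9 fits only at r5c3, so r5c3=9.
Step 14. [r4c3∈{1,5,6}] 1 has one home in box 4: r4c3, so r4c3=1.
Step 15. [r7c3∈{8}] r7c3 is down to just 8, so r7c3=8.
Step 16. [r3c6∈{1,5}] in row 3, 5 fits only at r3c6 ⇒ r3c6=5.
Step 17. [r1c1∈{4}] r1c1 has the single candidate 4 ⇒ r1c1=4.
Step 18. [r6c8∈{4,6,7}] 4 has one home in row 6: r6c8. So r6c8=4.
Step 19. [r5c8∈{6,7}] col 8 places 7 nowhere but r5c8. So r5c8=7.
Step 20. [r7c5∈{1,5,6}] in row 7, 5 fits only at r7c5, so r7c5=5.
Step 21. [r2c6∈{2}] r2c6's peers cover all but 2 ⇒ r2c6=2.
Step 22. [r2c4∈{8}] r2c4's peers cover all but 8 ⇒ r2c4=8.
Step 23. [r8c8∈{6,8}] across col 8, 8 lands solely at r8c8, so r8c8=8.
Step 24. [r8c5∈{2,6}] 6 has one home in row 8: r8c5 ⇒ r8c5=6.
Step 25. [r7c6∈{1}] only 1 remains possible at r7c6, so r7c6=1.
Step 26. [r9c7∈{9}] r9c7 has the single candidate 9 ⇒ r9c7=9.
Step 27. [r1c4∈{1,7}] in col 4, 1 fits only at r1c4, so r1c4=1.
Step 28. [r5c6∈{6}] only 6 remains possible at r5c6. So r5c6=6.
Step 29. [r5c7∈{2}] r5c7 has the single candidate 2, so r5c7=2.
Step 30. [r2c7∈{3}] only 3 remains possible at r2c7. So r2c7=3.
Step 31. [r4c7∈{6}] nothing but 6 survives at r4c7, so r4c7=6.
Step 32. [r9c4∈{7}] nothing but 7 survives at r9c4, so r9c4=7.
Step 33. [r5c2∈{4}] only 4 remains possible at r5c2. So r5c2=4.
Step 34. [r8c4∈{2}] only 2 remains possible at r8c4. So r8c4=2.
Step 35. [r1c3∈{5}] only 5 remains possible at r1c3 ⇒ r1c3=5.
Step 36. [r1c5∈{7}] only 7 remains possible at r1c5. So r1c5=7.
Step 37. [r9c1∈{1}] r9c1 has the single candidate 1. So r9c1=1.
Step 38. [r3c9∈{4}] only 4 remains possible at r3c9. So r3c9=4.
Step 39. [r6c1∈{8}] nothing but 8 survives at r6c1 ⇒ r6c1=8.
Step 40. [r1c9∈{6}] r1c9's peers cover all but 6. So r1c9=6.
Step 41. [r1c7∈{8}] r1c7 has the single candidate 8, so r1c7=8.
Step 42. [r6c6∈{7}] r6c6 is down to just 7 ⇒ r6c6=7.
Step 43. [r3c8∈{1}] nothing but 1 survives at r3c8, so r3c8=1.
Step 44. [r6c3∈{6}] r6c3 has the single candidate 6 ⇒ r6c3=6.
Step 45. [r4c2∈{5}] r4c2's peers cover all but 5, so r4c2=5.
Step 46. [r2c8∈{9}] r2c8's peers cover all but 9. So r2c8=9.
Step 47. [r9c5∈{8}] r9c5 is down to just 8 ⇒ r9c5=8.
Step 48. [r4c5∈{2}] nothing but 2 survives at r4c5. So r4c5=2.
Step 49. [r5c5∈{1}] r5c5's peers cover all but 1, so r5c5=1.
Step 50. [r7c8∈{6}] only 6 remains possible at r7c8. So r7c8=6.
Step 51. [r4c8∈{3}] r4c8 is down to just 3, so r4c8=3.
Step 52. [r7c1∈{9}] r7c1's peers cover all but 9, so r7c1=9.

Answer: 4 9 5 1 7 3 8 2 6 / 6 1 7 8 4 2 3 9 5 / 2 8 3 6 9 5 7 1 4 / 7 5 1 4 2 8 6 3 9 / 3 4 9 5 1 6 2 7 8 / 8 2 6 9 3 7 5 4 1 / 9 7 8 3 5 1 4 6 2 / 5 3 4 2 6 9 1 8 7 / 1 6 2 7 8 4 9 5 3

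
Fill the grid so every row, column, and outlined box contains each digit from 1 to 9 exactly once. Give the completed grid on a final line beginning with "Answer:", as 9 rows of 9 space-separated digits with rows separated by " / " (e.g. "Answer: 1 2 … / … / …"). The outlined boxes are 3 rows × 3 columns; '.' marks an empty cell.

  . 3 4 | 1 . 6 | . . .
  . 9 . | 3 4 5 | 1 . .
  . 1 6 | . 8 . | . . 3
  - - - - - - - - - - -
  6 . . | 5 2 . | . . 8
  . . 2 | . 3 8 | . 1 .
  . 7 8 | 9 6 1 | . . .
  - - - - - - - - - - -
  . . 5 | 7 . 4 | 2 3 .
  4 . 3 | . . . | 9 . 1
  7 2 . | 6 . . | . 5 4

Step 1. [r8c8∈{6,7,8}] 7 has one home in row 8: r8c8 ⇒ r8c8=7.
Step 2. [r5c2∈{4,5}] 5 has one home in col 2: r5c2 ⇒ r5c2=5.
Step 3. [r3c4∈{2}] nothing but 2 survives at r3c4. So r3c4=2.
Step 4. [r7c1∈{1,8,9}] r7c1 is the only open cell in col 1 admitting 1, so r7c1=1.
Step 5. [r1c5∈{7,9}] col 5 places 7 nowhere but r1c5, so r1c5=7.
Step 6. [r3c7∈{4,5,7}] 7 has one home in row 3: r3c7, so r3c7=7.
Step 7. [r7c9∈{6}] r7c9 has the single candidate 6. So r7c9=6.
Step 8. [r2c9∈{2}] r2c9 has the single candidate 2 ⇒ r2c9=2.
Step 9. [r3c8∈{4,9}] across row 3, 4 lands solely at r3c8 ⇒ r3c8=4.
Step 10. [r6c7∈{3,4,5}] across row 6, 4 lands solely at r6c7, so r6c7=4.
Step 11. [r1c7∈{5,8}] r1c7 is the only open cell in col 7 admitting 5 ⇒ r1c7=5.
Step 12. [r4c8∈{9}] r4c8 has the single candidate 9. So r4c8=9.
Step 13. [r7c5∈{9}] r7c5 is down to just 9, so r7c5=9.
Step 14. [r1c8∈{8}] r1c8 has the single candidate 8. So r1c8=8.
Step 15. [r8c2∈{6,8}] in row 8, 6 fits only at r8c2 ⇒ r8c2=6.
Step 16. [r5c1∈{9}] r5c1 is down to just 9 ⇒ r5c1=9.
Step 17. [r4c2∈{4}] r4c2 has the single candidate 4, so r4c2=4.
Step 18. [r4c7∈{3}] only 3 remains possible at r4c7. So r4c7=3.
Step 19. [r8c6∈{2}] r8c6's peers cover all but 2, so r8c6=2.
Step 20. [r9c5∈{1}] r9c5 has the single candidate 1. So r9c5=1.
Step 21. [r3c1∈{5}] r3c1 is down to just 5 ⇒ r3c1=5.
Step 22. [r5c9∈{7}] r5c9 is down to just 7. So r5c9=7.
Step 23. [r6c1∈{3}] r6c1 is down to just 3. So r6c1=3.
Step 24. [r5c4∈{4}] only 4 remains possible at r5c4, so r5c4=4.
Step 25. [r8c5∈{5}] r8c5 is down to just 5 ⇒ r8c5=5.
Step 26. [r9c3∈{9}] r9c3 has the single candidate 9. So r9c3=9.
Step 27. [r8c4∈{8}] nothing but 8 survives at r8c4 ⇒ r8c4=8.
Step 28. [r1c1∈{2}] only 2 remains possible at r1c1 ⇒ r1c1=2.
Step 29. [r2c1∈{8}] nothing but 8 survives at r2c1, so r2c1=8.
Step 30. [r6c8∈{2}] r6c8 has the single candidate 2, so r6c8=2.
Step 31. [r2c8∈{6}] nothing but 6 survives at r2c8 ⇒ r2c8=6.
Step 32. [r4c3∈{1}] r4c3 has the single candidate 1 ⇒ r4c3=1.
Step 33. [r6c9∈{5}] r6c9 is down to just 5, so r6c9=5.
Step 34. [r4c6∈{7}] r4c6 is down to just 7 ⇒ r4c6=7.
Step 35. [r9c7∈{8}] r9c7 is down to just 8. So r9c7=8.
Step 36. [r1c9∈{9}] only 9 remains possible at r1c9. So r1c9=9.
Step 37. [r9c6∈{3}] only 3 remains possible at r9c6, so r9c6=3.
Step 38. [r2c3∈{7}] nothing but 7 survives at r2c3 ⇒ r2c3=7.
Step 39. [r3c6∈{9}] r3c6 is down to just 9 ⇒ r3c6=9.
Step 40. [r7c2∈{8}] r7c2's peers cover all but 8. So r7c2=8.
Step 41. [r5c7∈{6}] r5c7 is down to just 6. So r5c7=6.

Answer: 2 3 4 1 7 6 5 8 9 / 8 9 7 3 4 5 1 6 2 / 5 1 6 2 8 9 7 4 3 / 6 4 1 5 2 7 3 9 8 / 9 5 2 4 3 8 6 1 7 / 3 7 8 9 6 1 4 2 5 / 1 8 5 7 9 4 2 3 6 / 4 6 3 8 5 2 9 7 1 / 7 2 9 6 1 3 8 5 4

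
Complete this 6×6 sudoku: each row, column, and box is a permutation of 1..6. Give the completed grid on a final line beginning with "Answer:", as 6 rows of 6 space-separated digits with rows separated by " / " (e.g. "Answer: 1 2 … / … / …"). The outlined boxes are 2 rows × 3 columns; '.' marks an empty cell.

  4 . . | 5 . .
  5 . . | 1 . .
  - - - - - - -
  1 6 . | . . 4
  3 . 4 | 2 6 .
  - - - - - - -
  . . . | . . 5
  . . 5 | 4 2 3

Step 1. [r1c5∈{3}] r1c5's peers cover all but 3 ⇒ r1c5=3.
Step 2. [r6c2∈{1}] only 1 remains possible at r6c2 ⇒ r6c2=1.
Step 3. [r1c2∈{2}] r1c2 has the single candidate 2. So r1c2=2.
Step 4. [r6c1∈{6}] nothing but 6 survives at r6c1. So r6c1=6.
Step 5. [r1c6∈{6}] nothing but 6 survives at r1c6. So r1c6=6.
Step 6. [r2c2∈{3}] nothing but 3 survives at r2c2 ⇒ r2c2=3.
Step 7. [r5c1∈{2}] r5c1 is down to just 2 ⇒ r5c1=2.
Step 8. [r2c3∈{6}] r2c3 is down to just 6. So r2c3=6.
Step 9. [r2c5∈{4}] nothing but 4 survives at r2c5, so r2c5=4.
Step 10. [r5c5∈{1}] r5c5 is down to just 1 ⇒ r5c5=1.
Step 11. [r3c3∈{2}] only 2 remains possible at r3c3 ⇒ r3c3=2.
Step 12. [r5c2∈{4}] only 4 remains possible at r5c2, so r5c2=4.
Step 13. [r5c3∈{3}] only 3 remains possible at r5c3 ⇒ r5c3=3.
Step 14. [r2c6∈{2}] r2c6 has the single candidate 2, so r2c6=2.
Step 15. [r3c5∈{5}] nothing but 5 survives at r3c5. So r3c5=5.
Step 16. [r4c2∈{5}] r4c2's peers cover all but 5. So r4c2=5.
Step 17. [r1c3∈{1}] r1c3 is down to just 1. So r1c3=1.
Step 18. [r3c4∈{3}] r3c4 has the single candidate 3 ⇒ r3c4=3.
Step 19. [r5c4∈{6}] r5c4's peers cover all but 6, so r5c4=6.
Step 20. [r4c6∈{1}] nothing but 1 survives at r4c6, so r4c6=1.

Answer: 4 2 1 5 3 6 / 5 3 6 1 4 2 / 1 6 2 3 5 4 / 3 5 4 2 6 1 / 2 4 3 6 1 5 / 6 1 5 4 2 3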